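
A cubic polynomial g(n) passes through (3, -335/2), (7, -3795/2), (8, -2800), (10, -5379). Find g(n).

Using the Lagrange interpolation formula with nodes 3, 7, 8, 10:
  L_0(n) = (n - 7)(n - 8)(n - 10) / -140
  L_1(n) = (n - 3)(n - 8)(n - 10) / 12
  L_2(n) = (n - 3)(n - 7)(n - 10) / -10
  L_3(n) = (n - 3)(n - 7)(n - 8) / 42
Then g(n) = -335/2·L_0(n) - 3795/2·L_1(n) - 2800·L_2(n) - 5379·L_3(n).
Expanding and collecting terms gives g(n) = -5n^3 - 4n^2 + (5/2)n - 4.
Check: g(8) = -2800. ✓

g(n) = -5n^3 - 4n^2 + (5/2)n - 4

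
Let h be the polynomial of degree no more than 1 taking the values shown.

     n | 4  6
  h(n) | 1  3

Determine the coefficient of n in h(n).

1

Write h(n) = an + b. Substituting each data point gives a linear system:
  4a + b = 1
  6a + b = 3
Solving the system yields a = 1, b = -3.
So h(n) = n - 3.
The leading coefficient is 1.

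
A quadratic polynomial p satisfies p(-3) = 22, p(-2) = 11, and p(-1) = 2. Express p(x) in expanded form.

p(x) = x^2 - 6x - 5

Write p(x) = ax^2 + bx + c. Substituting each data point gives a linear system:
  9a - 3b + c = 22
  4a - 2b + c = 11
  a - b + c = 2
Solving the system yields a = 1, b = -6, c = -5.
So p(x) = x² - 6x - 5.
Check: p(-2) = 11. ✓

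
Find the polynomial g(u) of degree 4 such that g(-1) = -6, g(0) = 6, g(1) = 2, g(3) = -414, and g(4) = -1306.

Write g(u) = au^4 + bu^3 + cu^2 + du + e. Substituting each data point gives a linear system:
  a - b + c - d + e = -6
  e = 6
  a + b + c + d + e = 2
  81a + 27b + 9c + 3d + e = -414
  256a + 64b + 16c + 4d + e = -1306
Solving the system yields a = -5, b = 0, c = -3, d = 4, e = 6.
So g(u) = -5u^4 - 3u^2 + 4u + 6.
Check: g(-1) = -6. ✓

g(u) = -5u^4 - 3u^2 + 4u + 6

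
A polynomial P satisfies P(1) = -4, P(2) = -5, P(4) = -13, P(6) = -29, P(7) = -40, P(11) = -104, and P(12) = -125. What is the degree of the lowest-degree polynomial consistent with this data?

Divided differences on the nodes 1, 2, 4, 6, 7, 11, 12:
  order 0: -4  -5  -13  -29  -40  -104  -125
  order 1: -1  -4  -8  -11  -16  -21
  order 2: -1  -1  -1  -1  -1
  order 3: 0  0  0  0
  order 4: 0  0  0
  order 5: 0  0
  order 6: 0
The order-2 divided differences are all -1 (nonzero) and every higher order vanishes, so the data lies on a polynomial of degree exactly 2.

2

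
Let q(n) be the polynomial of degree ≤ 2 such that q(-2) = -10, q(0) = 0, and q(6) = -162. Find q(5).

Using the Lagrange interpolation formula with nodes -2, 0, 6:
  L_0(n) = n(n - 6) / 16
  L_1(n) = (n + 2)(n - 6) / -12
  L_2(n) = (n + 2)n / 48
Then q(n) = -10·L_0(n) + 0·L_1(n) - 162·L_2(n).
Expanding and collecting terms gives q(n) = -4n^2 - 3n.
Evaluating at n = 5: q(5) = -115.

-115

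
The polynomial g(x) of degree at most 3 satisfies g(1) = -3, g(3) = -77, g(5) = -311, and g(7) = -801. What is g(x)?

Using the Lagrange interpolation formula with nodes 1, 3, 5, 7:
  L_0(x) = (x - 3)(x - 5)(x - 7) / -48
  L_1(x) = (x - 1)(x - 5)(x - 7) / 16
  L_2(x) = (x - 1)(x - 3)(x - 7) / -16
  L_3(x) = (x - 1)(x - 3)(x - 5) / 48
Then g(x) = -3·L_0(x) - 77·L_1(x) - 311·L_2(x) - 801·L_3(x).
Expanding and collecting terms gives g(x) = -2x^3 - 2x^2 - 3x + 4.
Check: g(1) = -3. ✓

g(x) = -2x^3 - 2x^2 - 3x + 4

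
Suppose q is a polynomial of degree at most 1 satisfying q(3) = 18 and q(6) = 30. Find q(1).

Using the Lagrange interpolation formula with nodes 3, 6:
  L_0(u) = (u - 6) / -3
  L_1(u) = (u - 3) / 3
Then q(u) = 18·L_0(u) + 30·L_1(u).
Expanding and collecting terms gives q(u) = 4u + 6.
Evaluating at u = 1: q(1) = 10.

10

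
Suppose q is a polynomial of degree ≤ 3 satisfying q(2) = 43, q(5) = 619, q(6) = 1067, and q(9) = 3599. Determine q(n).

q(n) = 5n^3 - n^2 + 4n - 1

Using the Lagrange interpolation formula with nodes 2, 5, 6, 9:
  L_0(n) = (n - 5)(n - 6)(n - 9) / -84
  L_1(n) = (n - 2)(n - 6)(n - 9) / 12
  L_2(n) = (n - 2)(n - 5)(n - 9) / -12
  L_3(n) = (n - 2)(n - 5)(n - 6) / 84
Then q(n) = 43·L_0(n) + 619·L_1(n) + 1067·L_2(n) + 3599·L_3(n).
Expanding and collecting terms gives q(n) = 5n³ - n² + 4n - 1.
Check: q(9) = 3599. ✓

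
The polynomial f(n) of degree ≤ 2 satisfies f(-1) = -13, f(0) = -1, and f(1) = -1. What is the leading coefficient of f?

Write f(n) = an^2 + bn + c. Substituting each data point gives a linear system:
  a - b + c = -13
  c = -1
  a + b + c = -1
Solving the system yields a = -6, b = 6, c = -1.
So f(n) = -6n^2 + 6n - 1.
The leading coefficient is -6.

-6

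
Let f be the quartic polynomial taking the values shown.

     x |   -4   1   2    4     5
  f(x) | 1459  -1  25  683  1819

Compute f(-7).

Write f(x) = ax^4 + bx^3 + cx^2 + dx + e. Substituting each data point gives a linear system:
  256a - 64b + 16c - 4d + e = 1459
  a + b + c + d + e = -1
  16a + 8b + 4c + 2d + e = 25
  256a + 64b + 16c + 4d + e = 683
  625a + 125b + 25c + 5d + e = 1819
Solving the system yields a = 4, b = -6, c = 3, d = -1, e = -1.
So f(x) = 4x⁴ - 6x³ + 3x² - x - 1.
Then f(-7) = 11815.

11815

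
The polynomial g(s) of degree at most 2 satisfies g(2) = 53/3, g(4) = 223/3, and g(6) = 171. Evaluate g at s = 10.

1453/3

Write g(s) = as^2 + bs + c. Substituting each data point gives a linear system:
  4a + 2b + c = 53/3
  16a + 4b + c = 223/3
  36a + 6b + c = 171
Solving the system yields a = 5, b = -5/3, c = 1.
So g(s) = 5s^2 - (5/3)s + 1.
Then g(10) = 1453/3.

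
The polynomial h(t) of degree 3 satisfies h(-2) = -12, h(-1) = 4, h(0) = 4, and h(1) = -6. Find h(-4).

Write h(t) = at^3 + bt^2 + ct + d. Substituting each data point gives a linear system:
  -8a + 4b - 2c + d = -12
  -a + b - c + d = 4
  d = 4
  a + b + c + d = -6
Solving the system yields a = 1, b = -5, c = -6, d = 4.
So h(t) = t^3 - 5t^2 - 6t + 4.
Then h(-4) = -116.

-116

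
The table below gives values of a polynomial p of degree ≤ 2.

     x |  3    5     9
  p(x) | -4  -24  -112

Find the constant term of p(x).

-4

Write p(x) = ax^2 + bx + c. Substituting each data point gives a linear system:
  9a + 3b + c = -4
  25a + 5b + c = -24
  81a + 9b + c = -112
Solving the system yields a = -2, b = 6, c = -4.
So p(x) = -2x^2 + 6x - 4.
The constant term is -4.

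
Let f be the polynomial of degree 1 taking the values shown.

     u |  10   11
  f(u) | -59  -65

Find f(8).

-47

Using the Lagrange interpolation formula with nodes 10, 11:
  L_0(u) = (u - 11) / -1
  L_1(u) = (u - 10) / 1
Then f(u) = -59·L_0(u) - 65·L_1(u).
Expanding and collecting terms gives f(u) = -6u + 1.
Evaluating at u = 8: f(8) = -47.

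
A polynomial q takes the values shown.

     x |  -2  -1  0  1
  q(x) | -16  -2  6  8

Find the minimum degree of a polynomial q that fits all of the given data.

Forward differences of the values at x = -2, -1, 0, 1:
  q  : -16  -2  6  8
  Δ  : 14  8  2
  Δ^2: -6  -6
  Δ^3: 0
The second differences are constant (-6) and nonzero, while all higher differences vanish, so the minimal degree is 2.

2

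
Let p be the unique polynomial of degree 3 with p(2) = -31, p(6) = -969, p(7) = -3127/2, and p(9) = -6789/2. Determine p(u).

p(u) = -5u^3 + 3u^2 + (3/2)u - 6

Using the Lagrange interpolation formula with nodes 2, 6, 7, 9:
  L_0(u) = (u - 6)(u - 7)(u - 9) / -140
  L_1(u) = (u - 2)(u - 7)(u - 9) / 12
  L_2(u) = (u - 2)(u - 6)(u - 9) / -10
  L_3(u) = (u - 2)(u - 6)(u - 7) / 42
Then p(u) = -31·L_0(u) - 969·L_1(u) - 3127/2·L_2(u) - 6789/2·L_3(u).
Expanding and collecting terms gives p(u) = -5u^3 + 3u^2 + (3/2)u - 6.
Check: p(2) = -31. ✓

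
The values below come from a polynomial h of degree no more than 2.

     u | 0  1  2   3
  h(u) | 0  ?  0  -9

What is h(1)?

On equispaced nodes a degree-2 polynomial has vanishing third forward difference, so
  - h(0) + 3·h(1) - 3·h(2) + h(3) = 0.
Substituting the known values and solving for h(1):
  3·h(1) = 9
  h(1) = 3.

3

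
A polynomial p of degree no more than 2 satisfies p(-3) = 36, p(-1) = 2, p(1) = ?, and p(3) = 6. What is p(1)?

On equispaced nodes a degree-2 polynomial has vanishing third forward difference, so
  - p(-3) + 3·p(-1) - 3·p(1) + p(3) = 0.
Substituting the known values and solving for p(1):
  -3·p(1) = 24
  p(1) = -8.

-8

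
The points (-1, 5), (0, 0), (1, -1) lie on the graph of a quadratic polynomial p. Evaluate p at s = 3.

9

Forward differences of the values at s = -1, 0, 1:
  p  : 5  0  -1
  Δ  : -5  -1
  Δ^2: 4
The second differences are constant, confirming degree 2.
Interpolating (Newton forward form) and evaluating at s = 3 gives p(3) = 9.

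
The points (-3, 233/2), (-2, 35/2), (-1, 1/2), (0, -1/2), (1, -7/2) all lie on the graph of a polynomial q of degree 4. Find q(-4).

Write q(u) = au^4 + bu^3 + cu^2 + du + e. Substituting each data point gives a linear system:
  81a - 27b + 9c - 3d + e = 233/2
  16a - 8b + 4c - 2d + e = 35/2
  a - b + c - d + e = 1/2
  e = -1/2
  a + b + c + d + e = -7/2
Solving the system yields a = 2, b = 1, c = -3, d = -3, e = -1/2.
So q(u) = 2u⁴ + u³ - 3u² - 3u - 1/2.
Then q(-4) = 823/2.

823/2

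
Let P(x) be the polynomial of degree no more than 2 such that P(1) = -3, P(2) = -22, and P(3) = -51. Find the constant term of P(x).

Write P(x) = ax^2 + bx + c. Substituting each data point gives a linear system:
  a + b + c = -3
  4a + 2b + c = -22
  9a + 3b + c = -51
Solving the system yields a = -5, b = -4, c = 6.
So P(x) = -5x² - 4x + 6.
The constant term is 6.

6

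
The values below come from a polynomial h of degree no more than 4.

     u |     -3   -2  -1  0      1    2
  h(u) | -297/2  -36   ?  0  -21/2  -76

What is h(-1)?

On equispaced nodes a degree-4 polynomial has vanishing fifth forward difference, so
  - h(-3) + 5·h(-2) - 10·h(-1) + 10·h(0) - 5·h(1) + h(2) = 0.
Substituting the known values and solving for h(-1):
  -10·h(-1) = 55
  h(-1) = -11/2.

-11/2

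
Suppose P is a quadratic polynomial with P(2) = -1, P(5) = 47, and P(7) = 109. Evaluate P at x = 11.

Write P(x) = ax^2 + bx + c. Substituting each data point gives a linear system:
  4a + 2b + c = -1
  25a + 5b + c = 47
  49a + 7b + c = 109
Solving the system yields a = 3, b = -5, c = -3.
So P(x) = 3x^2 - 5x - 3.
Then P(11) = 305.

305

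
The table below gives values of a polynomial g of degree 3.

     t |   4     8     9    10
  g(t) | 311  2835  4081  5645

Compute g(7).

Using the Lagrange interpolation formula with nodes 4, 8, 9, 10:
  L_0(t) = (t - 8)(t - 9)(t - 10) / -120
  L_1(t) = (t - 4)(t - 9)(t - 10) / 8
  L_2(t) = (t - 4)(t - 8)(t - 10) / -5
  L_3(t) = (t - 4)(t - 8)(t - 9) / 12
Then g(t) = 311·L_0(t) + 2835·L_1(t) + 4081·L_2(t) + 5645·L_3(t).
Expanding and collecting terms gives g(t) = 6t^3 - 3t^2 - 5t - 5.
Evaluating at t = 7: g(7) = 1871.

1871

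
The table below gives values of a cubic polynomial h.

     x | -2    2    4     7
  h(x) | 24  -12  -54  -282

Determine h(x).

h(x) = -x^3 + 2x^2 - 5x - 2

Write h(x) = ax^3 + bx^2 + cx + d. Substituting each data point gives a linear system:
  -8a + 4b - 2c + d = 24
  8a + 4b + 2c + d = -12
  64a + 16b + 4c + d = -54
  343a + 49b + 7c + d = -282
Solving the system yields a = -1, b = 2, c = -5, d = -2.
So h(x) = -x^3 + 2x^2 - 5x - 2.
Check: h(2) = -12. ✓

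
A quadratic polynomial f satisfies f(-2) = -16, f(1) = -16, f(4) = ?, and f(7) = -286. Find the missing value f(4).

On equispaced nodes a degree-2 polynomial has vanishing third forward difference, so
  - f(-2) + 3·f(1) - 3·f(4) + f(7) = 0.
Substituting the known values and solving for f(4):
  -3·f(4) = 318
  f(4) = -106.

-106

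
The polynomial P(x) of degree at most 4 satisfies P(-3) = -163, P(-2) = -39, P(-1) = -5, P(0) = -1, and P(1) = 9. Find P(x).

P(x) = -x^4 + 4x^3 + 4x^2 + 3x - 1

Write P(x) = ax^4 + bx^3 + cx^2 + dx + e. Substituting each data point gives a linear system:
  81a - 27b + 9c - 3d + e = -163
  16a - 8b + 4c - 2d + e = -39
  a - b + c - d + e = -5
  e = -1
  a + b + c + d + e = 9
Solving the system yields a = -1, b = 4, c = 4, d = 3, e = -1.
So P(x) = -x^4 + 4x^3 + 4x^2 + 3x - 1.
Check: P(1) = 9. ✓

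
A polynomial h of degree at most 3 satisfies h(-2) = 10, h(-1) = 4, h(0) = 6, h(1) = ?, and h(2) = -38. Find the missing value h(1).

-2

The 4 known points determine the degree-3 polynomial uniquely.
Write h(u) = au^3 + bu^2 + cu + d. Substituting each data point gives a linear system:
  -8a + 4b - 2c + d = 10
  -a + b - c + d = 4
  d = 6
  8a + 4b + 2c + d = -38
Solving the system yields a = -3, b = -5, c = 0, d = 6.
So h(u) = -3u^3 - 5u^2 + 6.
Then h(1) = -2.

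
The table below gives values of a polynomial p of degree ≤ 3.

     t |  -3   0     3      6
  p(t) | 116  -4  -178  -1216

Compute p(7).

Write p(t) = at^3 + bt^2 + ct + d. Substituting each data point gives a linear system:
  -27a + 9b - 3c + d = 116
  d = -4
  27a + 9b + 3c + d = -178
  216a + 36b + 6c + d = -1216
Solving the system yields a = -5, b = -3, c = -4, d = -4.
So p(t) = -5t^3 - 3t^2 - 4t - 4.
Then p(7) = -1894.

-1894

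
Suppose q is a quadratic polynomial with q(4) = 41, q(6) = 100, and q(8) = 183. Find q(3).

41/2

Forward differences of the values at x = 4, 6, 8:
  q  : 41  100  183
  Δ  : 59  83
  Δ^2: 24
The second differences are constant, confirming degree 2.
Interpolating (Newton forward form) and evaluating at x = 3 gives q(3) = 41/2.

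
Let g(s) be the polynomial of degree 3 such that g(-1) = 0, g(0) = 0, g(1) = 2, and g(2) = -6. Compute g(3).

-36

Write g(s) = as^3 + bs^2 + cs + d. Substituting each data point gives a linear system:
  -a + b - c + d = 0
  d = 0
  a + b + c + d = 2
  8a + 4b + 2c + d = -6
Solving the system yields a = -2, b = 1, c = 3, d = 0.
So g(s) = -2s^3 + s^2 + 3s.
Then g(3) = -36.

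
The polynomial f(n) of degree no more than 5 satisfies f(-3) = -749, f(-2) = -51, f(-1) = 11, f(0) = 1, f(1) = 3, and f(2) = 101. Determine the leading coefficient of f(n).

Write f(n) = an^5 + bn^4 + cn^3 + dn^2 + en + k. Substituting each data point gives a linear system:
  -243a + 81b - 27c + 9d - 3e + k = -749
  -32a + 16b - 8c + 4d - 2e + k = -51
  -a + b - c + d - e + k = 11
  k = 1
  a + b + c + d + e + k = 3
  32a + 16b + 8c + 4d + 2e + k = 101
Solving the system yields a = 4, b = 0, c = -6, d = 6, e = -2, k = 1.
So f(n) = 4n⁵ - 6n³ + 6n² - 2n + 1.
The leading coefficient is 4.

4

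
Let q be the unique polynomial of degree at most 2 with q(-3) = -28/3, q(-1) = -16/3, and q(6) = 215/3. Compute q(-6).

-1/3

Using the Lagrange interpolation formula with nodes -3, -1, 6:
  L_0(t) = (t + 1)(t - 6) / 18
  L_1(t) = (t + 3)(t - 6) / -14
  L_2(t) = (t + 3)(t + 1) / 63
Then q(t) = -28/3·L_0(t) - 16/3·L_1(t) + 215/3·L_2(t).
Expanding and collecting terms gives q(t) = t² + 6t - 1/3.
Evaluating at t = -6: q(-6) = -1/3.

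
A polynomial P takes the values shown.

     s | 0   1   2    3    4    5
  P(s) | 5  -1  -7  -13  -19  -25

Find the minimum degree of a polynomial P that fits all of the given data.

Forward differences of the values at s = 0, 1, 2, 3, 4, 5:
  P  : 5  -1  -7  -13  -19  -25
  Δ  : -6  -6  -6  -6  -6
  Δ^2: 0  0  0  0
  Δ^3: 0  0  0
  Δ^4: 0  0
  Δ^5: 0
The first differences are constant (-6) and nonzero, while all higher differences vanish, so the minimal degree is 1.

1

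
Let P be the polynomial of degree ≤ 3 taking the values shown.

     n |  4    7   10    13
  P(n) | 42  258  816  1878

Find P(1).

6

Forward differences of the values at n = 4, 7, 10, 13:
  P  : 42  258  816  1878
  Δ  : 216  558  1062
  Δ^2: 342  504
  Δ^3: 162
The third differences are constant, confirming degree 3.
Interpolating (Newton forward form) and evaluating at n = 1 gives P(1) = 6.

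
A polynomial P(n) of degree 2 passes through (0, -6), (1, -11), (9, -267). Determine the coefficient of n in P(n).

Write P(n) = an^2 + bn + c. Substituting each data point gives a linear system:
  c = -6
  a + b + c = -11
  81a + 9b + c = -267
Solving the system yields a = -3, b = -2, c = -6.
So P(n) = -3n^2 - 2n - 6.
The coefficient of n is -2.

-2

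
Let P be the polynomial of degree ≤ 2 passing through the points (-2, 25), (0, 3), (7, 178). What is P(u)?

Using the Lagrange interpolation formula with nodes -2, 0, 7:
  L_0(u) = u(u - 7) / 18
  L_1(u) = (u + 2)(u - 7) / -14
  L_2(u) = (u + 2)u / 63
Then P(u) = 25·L_0(u) + 3·L_1(u) + 178·L_2(u).
Expanding and collecting terms gives P(u) = 4u^2 - 3u + 3.
Check: P(-2) = 25. ✓

P(u) = 4u^2 - 3u + 3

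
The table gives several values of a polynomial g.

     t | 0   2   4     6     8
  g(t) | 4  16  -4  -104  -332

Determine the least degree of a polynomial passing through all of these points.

3

Forward differences of the values at t = 0, 2, 4, 6, 8:
  g  : 4  16  -4  -104  -332
  Δ  : 12  -20  -100  -228
  Δ^2: -32  -80  -128
  Δ^3: -48  -48
  Δ^4: 0
The third differences are constant (-48) and nonzero, while all higher differences vanish, so the minimal degree is 3.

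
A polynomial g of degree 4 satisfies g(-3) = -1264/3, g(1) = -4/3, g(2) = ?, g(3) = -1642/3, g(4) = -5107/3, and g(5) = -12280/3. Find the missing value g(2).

The 5 known points determine the degree-4 polynomial uniquely.
Write g(x) = ax^4 + bx^3 + cx^2 + dx + e. Substituting each data point gives a linear system:
  81a - 27b + 9c - 3d + e = -1264/3
  a + b + c + d + e = -4/3
  81a + 27b + 9c + 3d + e = -1642/3
  256a + 64b + 16c + 4d + e = -5107/3
  625a + 125b + 25c + 5d + e = -12280/3
Solving the system yields a = -6, b = -3, c = 0, d = 6, e = 5/3.
So g(x) = -6x⁴ - 3x³ + 6x + 5/3.
Then g(2) = -319/3.

-319/3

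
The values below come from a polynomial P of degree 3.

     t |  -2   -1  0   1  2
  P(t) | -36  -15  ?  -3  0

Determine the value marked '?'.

On equispaced nodes a degree-3 polynomial has vanishing fourth forward difference, so
  P(-2) - 4·P(-1) + 6·P(0) - 4·P(1) + P(2) = 0.
Substituting the known values and solving for P(0):
  6·P(0) = -36
  P(0) = -6.

-6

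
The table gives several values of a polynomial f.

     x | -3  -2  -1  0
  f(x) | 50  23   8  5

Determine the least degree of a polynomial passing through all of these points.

2

Forward differences of the values at x = -3, -2, -1, 0:
  f  : 50  23  8  5
  Δ  : -27  -15  -3
  Δ^2: 12  12
  Δ^3: 0
The second differences are constant (12) and nonzero, while all higher differences vanish, so the minimal degree is 2.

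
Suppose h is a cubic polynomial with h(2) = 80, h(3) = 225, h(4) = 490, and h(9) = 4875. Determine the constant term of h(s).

6

Write h(s) = as^3 + bs^2 + cs + d. Substituting each data point gives a linear system:
  8a + 4b + 2c + d = 80
  27a + 9b + 3c + d = 225
  64a + 16b + 4c + d = 490
  729a + 81b + 9c + d = 4875
Solving the system yields a = 6, b = 6, c = 1, d = 6.
So h(s) = 6s^3 + 6s^2 + s + 6.
The constant term is 6.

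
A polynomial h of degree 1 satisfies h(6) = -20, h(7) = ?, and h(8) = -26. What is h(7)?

The 2 known points determine the degree-1 polynomial uniquely.
Write h(x) = ax + b. Substituting each data point gives a linear system:
  6a + b = -20
  8a + b = -26
Solving the system yields a = -3, b = -2.
So h(x) = -3x - 2.
Then h(7) = -23.

-23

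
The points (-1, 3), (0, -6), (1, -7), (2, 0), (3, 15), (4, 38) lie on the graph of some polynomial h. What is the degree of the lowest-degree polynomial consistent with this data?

2

Forward differences of the values at x = -1, 0, 1, 2, 3, 4:
  h  : 3  -6  -7  0  15  38
  Δ  : -9  -1  7  15  23
  Δ^2: 8  8  8  8
  Δ^3: 0  0  0
  Δ^4: 0  0
  Δ^5: 0
The second differences are constant (8) and nonzero, while all higher differences vanish, so the minimal degree is 2.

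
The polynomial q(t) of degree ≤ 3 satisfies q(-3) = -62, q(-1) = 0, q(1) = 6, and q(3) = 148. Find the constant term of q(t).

-2

Write q(t) = at^3 + bt^2 + ct + d. Substituting each data point gives a linear system:
  -27a + 9b - 3c + d = -62
  -a + b - c + d = 0
  a + b + c + d = 6
  27a + 9b + 3c + d = 148
Solving the system yields a = 4, b = 5, c = -1, d = -2.
So q(t) = 4t³ + 5t² - t - 2.
The constant term is -2.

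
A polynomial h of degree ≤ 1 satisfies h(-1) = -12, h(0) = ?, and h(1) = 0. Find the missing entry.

The 2 known points determine the degree-1 polynomial uniquely.
Write h(s) = as + b. Substituting each data point gives a linear system:
  -a + b = -12
  a + b = 0
Solving the system yields a = 6, b = -6.
So h(s) = 6s - 6.
Then h(0) = -6.

-6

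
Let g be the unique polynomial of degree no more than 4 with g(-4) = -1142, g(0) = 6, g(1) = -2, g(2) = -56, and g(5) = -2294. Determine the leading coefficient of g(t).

Write g(t) = at^4 + bt^3 + ct^2 + dt + e. Substituting each data point gives a linear system:
  256a - 64b + 16c - 4d + e = -1142
  e = 6
  a + b + c + d + e = -2
  16a + 8b + 4c + 2d + e = -56
  625a + 125b + 25c + 5d + e = -2294
Solving the system yields a = -4, b = 2, c = -1, d = -5, e = 6.
So g(t) = -4t^4 + 2t^3 - t^2 - 5t + 6.
The leading coefficient is -4.

-4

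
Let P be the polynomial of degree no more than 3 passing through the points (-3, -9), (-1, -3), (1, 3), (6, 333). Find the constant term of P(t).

-3

Write P(t) = at^3 + bt^2 + ct + d. Substituting each data point gives a linear system:
  -27a + 9b - 3c + d = -9
  -a + b - c + d = -3
  a + b + c + d = 3
  216a + 36b + 6c + d = 333
Solving the system yields a = 1, b = 3, c = 2, d = -3.
So P(t) = t^3 + 3t^2 + 2t - 3.
The constant term is -3.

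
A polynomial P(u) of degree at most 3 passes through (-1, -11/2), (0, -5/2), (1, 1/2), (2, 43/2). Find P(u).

P(u) = 3u^3 - 5/2

Using the Lagrange interpolation formula with nodes -1, 0, 1, 2:
  L_0(u) = u(u - 1)(u - 2) / -6
  L_1(u) = (u + 1)(u - 1)(u - 2) / 2
  L_2(u) = (u + 1)u(u - 2) / -2
  L_3(u) = (u + 1)u(u - 1) / 6
Then P(u) = -11/2·L_0(u) - 5/2·L_1(u) + 1/2·L_2(u) + 43/2·L_3(u).
Expanding and collecting terms gives P(u) = 3u^3 - 5/2.
Check: P(-1) = -11/2. ✓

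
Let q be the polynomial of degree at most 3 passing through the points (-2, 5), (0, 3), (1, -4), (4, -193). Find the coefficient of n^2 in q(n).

-4

Write q(n) = an^3 + bn^2 + cn + d. Substituting each data point gives a linear system:
  -8a + 4b - 2c + d = 5
  d = 3
  a + b + c + d = -4
  64a + 16b + 4c + d = -193
Solving the system yields a = -2, b = -4, c = -1, d = 3.
So q(n) = -2n^3 - 4n^2 - n + 3.
The coefficient of n^2 is -4.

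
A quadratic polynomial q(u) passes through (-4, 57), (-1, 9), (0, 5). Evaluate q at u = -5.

85

Write q(u) = au^2 + bu + c. Substituting each data point gives a linear system:
  16a - 4b + c = 57
  a - b + c = 9
  c = 5
Solving the system yields a = 3, b = -1, c = 5.
So q(u) = 3u^2 - u + 5.
Then q(-5) = 85.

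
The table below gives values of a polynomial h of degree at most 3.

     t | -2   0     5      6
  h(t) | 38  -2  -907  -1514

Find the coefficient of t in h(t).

-6

Write h(t) = at^3 + bt^2 + ct + d. Substituting each data point gives a linear system:
  -8a + 4b - 2c + d = 38
  d = -2
  125a + 25b + 5c + d = -907
  216a + 36b + 6c + d = -1514
Solving the system yields a = -6, b = -5, c = -6, d = -2.
So h(t) = -6t³ - 5t² - 6t - 2.
The coefficient of t is -6.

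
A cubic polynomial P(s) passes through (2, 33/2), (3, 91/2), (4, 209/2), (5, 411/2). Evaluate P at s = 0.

Forward differences of the values at s = 2, 3, 4, 5:
  P  : 33/2  91/2  209/2  411/2
  Δ  : 29  59  101
  Δ^2: 30  42
  Δ^3: 12
The third differences are constant, confirming degree 3.
Interpolating (Newton forward form) and evaluating at s = 0 gives P(0) = 1/2.

1/2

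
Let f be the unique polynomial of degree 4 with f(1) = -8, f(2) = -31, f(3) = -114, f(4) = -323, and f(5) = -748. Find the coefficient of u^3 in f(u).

Write f(u) = au^4 + bu^3 + cu^2 + du + e. Substituting each data point gives a linear system:
  a + b + c + d + e = -8
  16a + 8b + 4c + 2d + e = -31
  81a + 27b + 9c + 3d + e = -114
  256a + 64b + 16c + 4d + e = -323
  625a + 125b + 25c + 5d + e = -748
Solving the system yields a = -1, b = -1, c = 1, d = -4, e = -3.
So f(u) = -u^4 - u^3 + u^2 - 4u - 3.
The coefficient of u^3 is -1.

-1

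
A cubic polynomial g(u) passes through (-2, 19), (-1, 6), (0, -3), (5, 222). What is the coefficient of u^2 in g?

Write g(u) = au^3 + bu^2 + cu + d. Substituting each data point gives a linear system:
  -8a + 4b - 2c + d = 19
  -a + b - c + d = 6
  d = -3
  125a + 25b + 5c + d = 222
Solving the system yields a = 1, b = 5, c = -5, d = -3.
So g(u) = u³ + 5u² - 5u - 3.
The coefficient of u^2 is 5.

5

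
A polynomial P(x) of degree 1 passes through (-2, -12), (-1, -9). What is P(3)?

3

Write P(x) = ax + b. Substituting each data point gives a linear system:
  -2a + b = -12
  -a + b = -9
Solving the system yields a = 3, b = -6.
So P(x) = 3x - 6.
Then P(3) = 3.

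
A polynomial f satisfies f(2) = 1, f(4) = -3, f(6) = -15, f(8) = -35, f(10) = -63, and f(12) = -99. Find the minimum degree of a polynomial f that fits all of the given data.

Forward differences of the values at n = 2, 4, 6, 8, 10, 12:
  f  : 1  -3  -15  -35  -63  -99
  Δ  : -4  -12  -20  -28  -36
  Δ^2: -8  -8  -8  -8
  Δ^3: 0  0  0
  Δ^4: 0  0
  Δ^5: 0
The second differences are constant (-8) and nonzero, while all higher differences vanish, so the minimal degree is 2.

2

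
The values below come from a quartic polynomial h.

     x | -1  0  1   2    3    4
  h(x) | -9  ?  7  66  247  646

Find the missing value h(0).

On equispaced nodes a degree-4 polynomial has vanishing fifth forward difference, so
  - h(-1) + 5·h(0) - 10·h(1) + 10·h(2) - 5·h(3) + h(4) = 0.
Substituting the known values and solving for h(0):
  5·h(0) = -10
  h(0) = -2.

-2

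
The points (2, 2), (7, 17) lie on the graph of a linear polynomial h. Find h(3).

Using the Lagrange interpolation formula with nodes 2, 7:
  L_0(x) = (x - 7) / -5
  L_1(x) = (x - 2) / 5
Then h(x) = 2·L_0(x) + 17·L_1(x).
Expanding and collecting terms gives h(x) = 3x - 4.
Evaluating at x = 3: h(3) = 5.

5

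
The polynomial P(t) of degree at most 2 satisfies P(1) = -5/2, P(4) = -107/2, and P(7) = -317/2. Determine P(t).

P(t) = -3t^2 - 2t + 5/2

Write P(t) = at^2 + bt + c. Substituting each data point gives a linear system:
  a + b + c = -5/2
  16a + 4b + c = -107/2
  49a + 7b + c = -317/2
Solving the system yields a = -3, b = -2, c = 5/2.
So P(t) = -3t^2 - 2t + 5/2.
Check: P(1) = -5/2. ✓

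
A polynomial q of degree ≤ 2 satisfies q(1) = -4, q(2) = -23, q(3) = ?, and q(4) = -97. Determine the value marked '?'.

-54

On equispaced nodes a degree-2 polynomial has vanishing third forward difference, so
  - q(1) + 3·q(2) - 3·q(3) + q(4) = 0.
Substituting the known values and solving for q(3):
  -3·q(3) = 162
  q(3) = -54.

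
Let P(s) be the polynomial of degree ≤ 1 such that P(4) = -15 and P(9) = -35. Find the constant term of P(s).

Write P(s) = as + b. Substituting each data point gives a linear system:
  4a + b = -15
  9a + b = -35
Solving the system yields a = -4, b = 1.
So P(s) = -4s + 1.
The constant term is 1.

1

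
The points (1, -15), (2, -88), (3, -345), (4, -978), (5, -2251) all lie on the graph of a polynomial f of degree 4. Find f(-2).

-60

Forward differences of the values at n = 1, 2, 3, 4, 5:
  f  : -15  -88  -345  -978  -2251
  Δ  : -73  -257  -633  -1273
  Δ^2: -184  -376  -640
  Δ^3: -192  -264
  Δ^4: -72
The fourth differences are constant, confirming degree 4.
Interpolating (Newton forward form) and evaluating at n = -2 gives f(-2) = -60.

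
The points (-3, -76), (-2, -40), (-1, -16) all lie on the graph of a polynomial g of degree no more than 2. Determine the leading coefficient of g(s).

Write g(s) = as^2 + bs + c. Substituting each data point gives a linear system:
  9a - 3b + c = -76
  4a - 2b + c = -40
  a - b + c = -16
Solving the system yields a = -6, b = 6, c = -4.
So g(s) = -6s^2 + 6s - 4.
The leading coefficient is -6.

-6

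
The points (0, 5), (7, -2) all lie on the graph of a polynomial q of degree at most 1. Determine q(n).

Write q(n) = an + b. Substituting each data point gives a linear system:
  b = 5
  7a + b = -2
Solving the system yields a = -1, b = 5.
So q(n) = -n + 5.
Check: q(7) = -2. ✓

q(n) = -n + 5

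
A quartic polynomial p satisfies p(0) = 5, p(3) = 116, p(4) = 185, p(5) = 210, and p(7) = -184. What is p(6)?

Using the Lagrange interpolation formula with nodes 0, 3, 4, 5, 7:
  L_0(t) = (t - 3)(t - 4)(t - 5)(t - 7) / 420
  L_1(t) = t(t - 4)(t - 5)(t - 7) / -24
  L_2(t) = t(t - 3)(t - 5)(t - 7) / 12
  L_3(t) = t(t - 3)(t - 4)(t - 7) / -20
  L_4(t) = t(t - 3)(t - 4)(t - 5) / 168
Then p(t) = 5·L_0(t) + 116·L_1(t) + 185·L_2(t) + 210·L_3(t) - 184·L_4(t).
Expanding and collecting terms gives p(t) = -t^4 + 6t^3 + 3t^2 + t + 5.
Evaluating at t = 6: p(6) = 119.

119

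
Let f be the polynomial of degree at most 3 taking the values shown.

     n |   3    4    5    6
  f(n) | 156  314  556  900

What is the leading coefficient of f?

3

Write f(n) = an^3 + bn^2 + cn + d. Substituting each data point gives a linear system:
  27a + 9b + 3c + d = 156
  64a + 16b + 4c + d = 314
  125a + 25b + 5c + d = 556
  216a + 36b + 6c + d = 900
Solving the system yields a = 3, b = 6, c = 5, d = 6.
So f(n) = 3n³ + 6n² + 5n + 6.
The leading coefficient is 3.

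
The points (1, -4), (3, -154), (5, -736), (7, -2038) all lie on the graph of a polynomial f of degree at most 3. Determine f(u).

f(u) = -6u^3 + 3u - 1

Write f(u) = au^3 + bu^2 + cu + d. Substituting each data point gives a linear system:
  a + b + c + d = -4
  27a + 9b + 3c + d = -154
  125a + 25b + 5c + d = -736
  343a + 49b + 7c + d = -2038
Solving the system yields a = -6, b = 0, c = 3, d = -1.
So f(u) = -6u^3 + 3u - 1.
Check: f(1) = -4. ✓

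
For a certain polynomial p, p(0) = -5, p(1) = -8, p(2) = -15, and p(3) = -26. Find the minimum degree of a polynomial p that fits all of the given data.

Forward differences of the values at u = 0, 1, 2, 3:
  p  : -5  -8  -15  -26
  Δ  : -3  -7  -11
  Δ^2: -4  -4
  Δ^3: 0
The second differences are constant (-4) and nonzero, while all higher differences vanish, so the minimal degree is 2.

2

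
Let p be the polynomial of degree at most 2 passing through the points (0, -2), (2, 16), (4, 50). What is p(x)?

Write p(x) = ax^2 + bx + c. Substituting each data point gives a linear system:
  c = -2
  4a + 2b + c = 16
  16a + 4b + c = 50
Solving the system yields a = 2, b = 5, c = -2.
So p(x) = 2x^2 + 5x - 2.
Check: p(0) = -2. ✓

p(x) = 2x^2 + 5x - 2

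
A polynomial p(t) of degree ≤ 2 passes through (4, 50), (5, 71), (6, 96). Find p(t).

p(t) = 2t^2 + 3t + 6

Using the Lagrange interpolation formula with nodes 4, 5, 6:
  L_0(t) = (t - 5)(t - 6) / 2
  L_1(t) = (t - 4)(t - 6) / -1
  L_2(t) = (t - 4)(t - 5) / 2
Then p(t) = 50·L_0(t) + 71·L_1(t) + 96·L_2(t).
Expanding and collecting terms gives p(t) = 2t² + 3t + 6.
Check: p(6) = 96. ✓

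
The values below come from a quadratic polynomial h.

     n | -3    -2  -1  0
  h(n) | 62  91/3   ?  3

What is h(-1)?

On equispaced nodes a degree-2 polynomial has vanishing third forward difference, so
  - h(-3) + 3·h(-2) - 3·h(-1) + h(0) = 0.
Substituting the known values and solving for h(-1):
  -3·h(-1) = -32
  h(-1) = 32/3.

32/3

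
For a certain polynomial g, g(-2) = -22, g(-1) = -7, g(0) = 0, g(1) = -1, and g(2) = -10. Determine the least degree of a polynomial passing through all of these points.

2

Forward differences of the values at n = -2, -1, 0, 1, 2:
  g  : -22  -7  0  -1  -10
  Δ  : 15  7  -1  -9
  Δ^2: -8  -8  -8
  Δ^3: 0  0
  Δ^4: 0
The second differences are constant (-8) and nonzero, while all higher differences vanish, so the minimal degree is 2.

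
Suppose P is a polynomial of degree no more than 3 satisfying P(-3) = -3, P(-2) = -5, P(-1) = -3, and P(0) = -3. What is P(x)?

Write P(x) = ax^3 + bx^2 + cx + d. Substituting each data point gives a linear system:
  -27a + 9b - 3c + d = -3
  -8a + 4b - 2c + d = -5
  -a + b - c + d = -3
  d = -3
Solving the system yields a = -1, b = -4, c = -3, d = -3.
So P(x) = -x^3 - 4x^2 - 3x - 3.
Check: P(-3) = -3. ✓

P(x) = -x^3 - 4x^2 - 3x - 3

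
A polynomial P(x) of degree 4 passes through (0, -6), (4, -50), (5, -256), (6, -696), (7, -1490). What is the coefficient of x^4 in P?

Write P(x) = ax^4 + bx^3 + cx^2 + dx + e. Substituting each data point gives a linear system:
  e = -6
  256a + 64b + 16c + 4d + e = -50
  625a + 125b + 25c + 5d + e = -256
  1296a + 216b + 36c + 6d + e = -696
  2401a + 343b + 49c + 7d + e = -1490
Solving the system yields a = -1, b = 2, c = 4, d = 5, e = -6.
So P(x) = -x⁴ + 2x³ + 4x² + 5x - 6.
The leading coefficient is -1.

-1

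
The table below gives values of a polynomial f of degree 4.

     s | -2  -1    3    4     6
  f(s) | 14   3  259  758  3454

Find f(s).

f(s) = 2s^4 + 4s^3 + s^2 - 6s - 2

Using the Lagrange interpolation formula with nodes -2, -1, 3, 4, 6:
  L_0(s) = (s + 1)(s - 3)(s - 4)(s - 6) / 240
  L_1(s) = (s + 2)(s - 3)(s - 4)(s - 6) / -140
  L_2(s) = (s + 2)(s + 1)(s - 4)(s - 6) / 60
  L_3(s) = (s + 2)(s + 1)(s - 3)(s - 6) / -60
  L_4(s) = (s + 2)(s + 1)(s - 3)(s - 4) / 336
Then f(s) = 14·L_0(s) + 3·L_1(s) + 259·L_2(s) + 758·L_3(s) + 3454·L_4(s).
Expanding and collecting terms gives f(s) = 2s^4 + 4s^3 + s^2 - 6s - 2.
Check: f(6) = 3454. ✓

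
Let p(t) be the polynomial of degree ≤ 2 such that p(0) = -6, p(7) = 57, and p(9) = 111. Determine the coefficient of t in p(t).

-5

Write p(t) = at^2 + bt + c. Substituting each data point gives a linear system:
  c = -6
  49a + 7b + c = 57
  81a + 9b + c = 111
Solving the system yields a = 2, b = -5, c = -6.
So p(t) = 2t^2 - 5t - 6.
The coefficient of t is -5.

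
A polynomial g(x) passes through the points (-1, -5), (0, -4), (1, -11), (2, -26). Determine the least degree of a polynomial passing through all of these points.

2

Forward differences of the values at x = -1, 0, 1, 2:
  g  : -5  -4  -11  -26
  Δ  : 1  -7  -15
  Δ^2: -8  -8
  Δ^3: 0
The second differences are constant (-8) and nonzero, while all higher differences vanish, so the minimal degree is 2.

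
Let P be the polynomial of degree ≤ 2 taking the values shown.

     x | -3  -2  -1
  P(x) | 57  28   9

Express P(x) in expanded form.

P(x) = 5x^2 - 4x

Using the Lagrange interpolation formula with nodes -3, -2, -1:
  L_0(x) = (x + 2)(x + 1) / 2
  L_1(x) = (x + 3)(x + 1) / -1
  L_2(x) = (x + 3)(x + 2) / 2
Then P(x) = 57·L_0(x) + 28·L_1(x) + 9·L_2(x).
Expanding and collecting terms gives P(x) = 5x^2 - 4x.
Check: P(-1) = 9. ✓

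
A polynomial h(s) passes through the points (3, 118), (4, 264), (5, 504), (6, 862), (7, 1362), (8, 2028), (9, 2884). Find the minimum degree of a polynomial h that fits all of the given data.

3

Forward differences of the values at s = 3, 4, 5, 6, 7, 8, 9:
  h  : 118  264  504  862  1362  2028  2884
  Δ  : 146  240  358  500  666  856
  Δ^2: 94  118  142  166  190
  Δ^3: 24  24  24  24
  Δ^4: 0  0  0
  Δ^5: 0  0
  Δ^6: 0
The third differences are constant (24) and nonzero, while all higher differences vanish, so the minimal degree is 3.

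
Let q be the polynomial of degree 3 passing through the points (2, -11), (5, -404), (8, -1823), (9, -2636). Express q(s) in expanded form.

Write q(s) = as^3 + bs^2 + cs + d. Substituting each data point gives a linear system:
  8a + 4b + 2c + d = -11
  125a + 25b + 5c + d = -404
  512a + 64b + 8c + d = -1823
  729a + 81b + 9c + d = -2636
Solving the system yields a = -4, b = 3, c = 4, d = 1.
So q(s) = -4s^3 + 3s^2 + 4s + 1.
Check: q(5) = -404. ✓

q(s) = -4s^3 + 3s^2 + 4s + 1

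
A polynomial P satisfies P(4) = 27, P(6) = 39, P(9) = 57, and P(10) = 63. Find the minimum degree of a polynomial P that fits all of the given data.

1

Divided differences on the nodes 4, 6, 9, 10:
  order 0: 27  39  57  63
  order 1: 6  6  6
  order 2: 0  0
  order 3: 0
The order-1 divided differences are all 6 (nonzero) and every higher order vanishes, so the data lies on a polynomial of degree exactly 1.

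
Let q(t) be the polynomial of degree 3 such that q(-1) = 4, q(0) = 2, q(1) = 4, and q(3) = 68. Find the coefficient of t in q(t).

-2

Write q(t) = at^3 + bt^2 + ct + d. Substituting each data point gives a linear system:
  -a + b - c + d = 4
  d = 2
  a + b + c + d = 4
  27a + 9b + 3c + d = 68
Solving the system yields a = 2, b = 2, c = -2, d = 2.
So q(t) = 2t³ + 2t² - 2t + 2.
The coefficient of t is -2.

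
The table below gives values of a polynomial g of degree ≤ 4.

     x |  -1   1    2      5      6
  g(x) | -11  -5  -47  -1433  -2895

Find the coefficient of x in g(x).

Write g(x) = ax^4 + bx^3 + cx^2 + dx + e. Substituting each data point gives a linear system:
  a - b + c - d + e = -11
  a + b + c + d + e = -5
  16a + 8b + 4c + 2d + e = -47
  625a + 125b + 25c + 5d + e = -1433
  1296a + 216b + 36c + 6d + e = -2895
Solving the system yields a = -2, b = -1, c = -3, d = 4, e = -3.
So g(x) = -2x^4 - x^3 - 3x^2 + 4x - 3.
The coefficient of x is 4.

4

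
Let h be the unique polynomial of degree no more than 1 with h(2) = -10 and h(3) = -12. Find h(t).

h(t) = -2t - 6

Using the Lagrange interpolation formula with nodes 2, 3:
  L_0(t) = (t - 3) / -1
  L_1(t) = (t - 2) / 1
Then h(t) = -10·L_0(t) - 12·L_1(t).
Expanding and collecting terms gives h(t) = -2t - 6.
Check: h(3) = -12. ✓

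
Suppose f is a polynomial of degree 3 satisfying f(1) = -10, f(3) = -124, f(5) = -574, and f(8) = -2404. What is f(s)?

Write f(s) = as^3 + bs^2 + cs + d. Substituting each data point gives a linear system:
  a + b + c + d = -10
  27a + 9b + 3c + d = -124
  125a + 25b + 5c + d = -574
  512a + 64b + 8c + d = -2404
Solving the system yields a = -5, b = 3, c = -4, d = -4.
So f(s) = -5s^3 + 3s^2 - 4s - 4.
Check: f(1) = -10. ✓

f(s) = -5s^3 + 3s^2 - 4s - 4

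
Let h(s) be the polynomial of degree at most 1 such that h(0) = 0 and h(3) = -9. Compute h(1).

Using the Lagrange interpolation formula with nodes 0, 3:
  L_0(s) = (s - 3) / -3
  L_1(s) = s / 3
Then h(s) = 0·L_0(s) - 9·L_1(s).
Expanding and collecting terms gives h(s) = -3s.
Evaluating at s = 1: h(1) = -3.

-3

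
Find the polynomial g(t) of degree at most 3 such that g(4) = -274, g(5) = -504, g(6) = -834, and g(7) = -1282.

Write g(t) = at^3 + bt^2 + ct + d. Substituting each data point gives a linear system:
  64a + 16b + 4c + d = -274
  125a + 25b + 5c + d = -504
  216a + 36b + 6c + d = -834
  343a + 49b + 7c + d = -1282
Solving the system yields a = -3, b = -5, c = -2, d = 6.
So g(t) = -3t³ - 5t² - 2t + 6.
Check: g(5) = -504. ✓

g(t) = -3t^3 - 5t^2 - 2t + 6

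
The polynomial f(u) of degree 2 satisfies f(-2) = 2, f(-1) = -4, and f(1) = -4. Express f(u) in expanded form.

Write f(u) = au^2 + bu + c. Substituting each data point gives a linear system:
  4a - 2b + c = 2
  a - b + c = -4
  a + b + c = -4
Solving the system yields a = 2, b = 0, c = -6.
So f(u) = 2u^2 - 6.
Check: f(-2) = 2. ✓

f(u) = 2u^2 - 6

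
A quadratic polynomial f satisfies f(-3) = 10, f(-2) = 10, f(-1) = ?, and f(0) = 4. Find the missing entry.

8

The 3 known points determine the degree-2 polynomial uniquely.
Write f(u) = au^2 + bu + c. Substituting each data point gives a linear system:
  9a - 3b + c = 10
  4a - 2b + c = 10
  c = 4
Solving the system yields a = -1, b = -5, c = 4.
So f(u) = -u^2 - 5u + 4.
Then f(-1) = 8.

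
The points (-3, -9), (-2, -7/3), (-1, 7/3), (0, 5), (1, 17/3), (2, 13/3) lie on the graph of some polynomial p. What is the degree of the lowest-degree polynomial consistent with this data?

2

Forward differences of the values at t = -3, -2, -1, 0, 1, 2:
  p  : -9  -7/3  7/3  5  17/3  13/3
  Δ  : 20/3  14/3  8/3  2/3  -4/3
  Δ^2: -2  -2  -2  -2
  Δ^3: 0  0  0
  Δ^4: 0  0
  Δ^5: 0
The second differences are constant (-2) and nonzero, while all higher differences vanish, so the minimal degree is 2.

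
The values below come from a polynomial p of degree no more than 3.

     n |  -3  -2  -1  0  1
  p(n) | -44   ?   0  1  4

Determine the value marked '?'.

-11

On equispaced nodes a degree-3 polynomial has vanishing fourth forward difference, so
  p(-3) - 4·p(-2) + 6·p(-1) - 4·p(0) + p(1) = 0.
Substituting the known values and solving for p(-2):
  -4·p(-2) = 44
  p(-2) = -11.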